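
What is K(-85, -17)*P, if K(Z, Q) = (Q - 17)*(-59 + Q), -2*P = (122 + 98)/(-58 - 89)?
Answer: 284240/147 ≈ 1933.6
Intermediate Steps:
P = 110/147 (P = -(122 + 98)/(2*(-58 - 89)) = -110/(-147) = -110*(-1)/147 = -1/2*(-220/147) = 110/147 ≈ 0.74830)
K(Z, Q) = (-59 + Q)*(-17 + Q) (K(Z, Q) = (-17 + Q)*(-59 + Q) = (-59 + Q)*(-17 + Q))
K(-85, -17)*P = (1003 + (-17)**2 - 76*(-17))*(110/147) = (1003 + 289 + 1292)*(110/147) = 2584*(110/147) = 284240/147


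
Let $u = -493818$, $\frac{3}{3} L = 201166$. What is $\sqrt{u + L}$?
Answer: $2 i \sqrt{73163} \approx 540.97 i$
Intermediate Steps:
$L = 201166$
$\sqrt{u + L} = \sqrt{-493818 + 201166} = \sqrt{-292652} = 2 i \sqrt{73163}$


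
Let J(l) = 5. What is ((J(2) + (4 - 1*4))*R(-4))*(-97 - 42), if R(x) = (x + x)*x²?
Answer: 88960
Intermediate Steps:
R(x) = 2*x³ (R(x) = (2*x)*x² = 2*x³)
((J(2) + (4 - 1*4))*R(-4))*(-97 - 42) = ((5 + (4 - 1*4))*(2*(-4)³))*(-97 - 42) = ((5 + (4 - 4))*(2*(-64)))*(-139) = ((5 + 0)*(-128))*(-139) = (5*(-128))*(-139) = -640*(-139) = 88960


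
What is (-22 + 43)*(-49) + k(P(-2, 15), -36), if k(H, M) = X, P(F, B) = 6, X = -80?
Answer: -1109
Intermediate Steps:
k(H, M) = -80
(-22 + 43)*(-49) + k(P(-2, 15), -36) = (-22 + 43)*(-49) - 80 = 21*(-49) - 80 = -1029 - 80 = -1109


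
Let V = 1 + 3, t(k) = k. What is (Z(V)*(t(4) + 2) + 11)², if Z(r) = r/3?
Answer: 361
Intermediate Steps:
V = 4
Z(r) = r/3 (Z(r) = r*(⅓) = r/3)
(Z(V)*(t(4) + 2) + 11)² = (((⅓)*4)*(4 + 2) + 11)² = ((4/3)*6 + 11)² = (8 + 11)² = 19² = 361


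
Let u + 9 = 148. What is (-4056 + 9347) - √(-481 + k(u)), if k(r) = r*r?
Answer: 5291 - 2*√4710 ≈ 5153.7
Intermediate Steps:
u = 139 (u = -9 + 148 = 139)
k(r) = r²
(-4056 + 9347) - √(-481 + k(u)) = (-4056 + 9347) - √(-481 + 139²) = 5291 - √(-481 + 19321) = 5291 - √18840 = 5291 - 2*√4710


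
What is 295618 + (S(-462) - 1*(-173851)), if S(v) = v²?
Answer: 682913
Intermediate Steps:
295618 + (S(-462) - 1*(-173851)) = 295618 + ((-462)² - 1*(-173851)) = 295618 + (213444 + 173851) = 295618 + 387295 = 682913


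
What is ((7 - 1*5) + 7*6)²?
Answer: 1936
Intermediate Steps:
((7 - 1*5) + 7*6)² = ((7 - 5) + 42)² = (2 + 42)² = 44² = 1936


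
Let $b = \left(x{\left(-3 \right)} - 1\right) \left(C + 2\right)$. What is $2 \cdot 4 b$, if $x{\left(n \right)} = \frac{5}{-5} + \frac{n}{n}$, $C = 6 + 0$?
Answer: $-64$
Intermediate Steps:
$C = 6$
$x{\left(n \right)} = 0$ ($x{\left(n \right)} = 5 \left(- \frac{1}{5}\right) + 1 = -1 + 1 = 0$)
$b = -8$ ($b = \left(0 - 1\right) \left(6 + 2\right) = \left(-1\right) 8 = -8$)
$2 \cdot 4 b = 2 \cdot 4 \left(-8\right) = 8 \left(-8\right) = -64$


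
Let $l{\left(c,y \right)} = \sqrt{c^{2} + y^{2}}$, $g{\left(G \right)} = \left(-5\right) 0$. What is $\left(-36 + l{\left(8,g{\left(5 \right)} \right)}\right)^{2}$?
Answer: $784$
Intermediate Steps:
$g{\left(G \right)} = 0$
$\left(-36 + l{\left(8,g{\left(5 \right)} \right)}\right)^{2} = \left(-36 + \sqrt{8^{2} + 0^{2}}\right)^{2} = \left(-36 + \sqrt{64 + 0}\right)^{2} = \left(-36 + \sqrt{64}\right)^{2} = \left(-36 + 8\right)^{2} = \left(-28\right)^{2} = 784$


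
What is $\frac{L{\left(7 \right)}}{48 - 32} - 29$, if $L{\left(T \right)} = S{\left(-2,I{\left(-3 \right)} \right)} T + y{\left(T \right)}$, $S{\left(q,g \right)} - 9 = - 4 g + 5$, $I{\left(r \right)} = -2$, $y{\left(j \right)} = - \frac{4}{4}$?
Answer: $- \frac{311}{16} \approx -19.438$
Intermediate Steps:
$y{\left(j \right)} = -1$ ($y{\left(j \right)} = \left(-4\right) \frac{1}{4} = -1$)
$S{\left(q,g \right)} = 14 - 4 g$ ($S{\left(q,g \right)} = 9 - \left(-5 + 4 g\right) = 14 - 4 g$)
$L{\left(T \right)} = -1 + 22 T$ ($L{\left(T \right)} = \left(14 - -8\right) T - 1 = \left(14 + 8\right) T - 1 = 22 T - 1 = -1 + 22 T$)
$\frac{L{\left(7 \right)}}{48 - 32} - 29 = \frac{-1 + 22 \cdot 7}{48 - 32} - 29 = \frac{-1 + 154}{16} - 29 = \frac{1}{16} \cdot 153 - 29 = \frac{153}{16} - 29 = - \frac{311}{16}$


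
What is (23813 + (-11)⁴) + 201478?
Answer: 239932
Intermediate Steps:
(23813 + (-11)⁴) + 201478 = (23813 + 14641) + 201478 = 38454 + 201478 = 239932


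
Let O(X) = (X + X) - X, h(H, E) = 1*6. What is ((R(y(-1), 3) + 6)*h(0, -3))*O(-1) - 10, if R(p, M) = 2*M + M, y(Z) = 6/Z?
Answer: -100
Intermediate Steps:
h(H, E) = 6
O(X) = X (O(X) = 2*X - X = X)
R(p, M) = 3*M
((R(y(-1), 3) + 6)*h(0, -3))*O(-1) - 10 = ((3*3 + 6)*6)*(-1) - 10 = ((9 + 6)*6)*(-1) - 10 = (15*6)*(-1) - 10 = 90*(-1) - 10 = -90 - 10 = -100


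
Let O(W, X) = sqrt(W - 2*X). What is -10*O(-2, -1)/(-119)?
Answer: 0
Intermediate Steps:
-10*O(-2, -1)/(-119) = -10*sqrt(-2 - 2*(-1))/(-119) = -10*sqrt(-2 + 2)*(-1)/119 = -10*sqrt(0)*(-1)/119 = -0*(-1)/119 = -10*0 = 0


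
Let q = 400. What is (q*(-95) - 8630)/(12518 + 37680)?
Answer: -23315/25099 ≈ -0.92892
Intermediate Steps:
(q*(-95) - 8630)/(12518 + 37680) = (400*(-95) - 8630)/(12518 + 37680) = (-38000 - 8630)/50198 = -46630*1/50198 = -23315/25099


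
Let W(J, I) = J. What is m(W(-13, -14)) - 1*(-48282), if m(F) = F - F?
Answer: 48282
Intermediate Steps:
m(F) = 0
m(W(-13, -14)) - 1*(-48282) = 0 - 1*(-48282) = 0 + 48282 = 48282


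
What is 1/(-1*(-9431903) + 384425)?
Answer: 1/9816328 ≈ 1.0187e-7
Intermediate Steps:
1/(-1*(-9431903) + 384425) = 1/(9431903 + 384425) = 1/9816328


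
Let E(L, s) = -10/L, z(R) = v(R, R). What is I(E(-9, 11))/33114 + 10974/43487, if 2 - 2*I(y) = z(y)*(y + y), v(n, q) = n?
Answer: 29434009663/116642309958 ≈ 0.25234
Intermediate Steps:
z(R) = R
I(y) = 1 - y**2 (I(y) = 1 - y*(y + y)/2 = 1 - y*2*y/2 = 1 - y**2)
I(E(-9, 11))/33114 + 10974/43487 = (1 - (-10/(-9))**2)/33114 + 10974/43487 = (1 - (-10*(-1/9))**2)*(1/33114) + 10974*(1/43487) = (1 - (10/9)**2)*(1/33114) + 10974/43487 = (1 - 1*100/81)*(1/33114) + 10974/43487 = (1 - 100/81)*(1/33114) + 10974/43487 = -19/81*1/33114 + 10974/43487 = -19/2682234 + 10974/43487 = 29434009663/116642309958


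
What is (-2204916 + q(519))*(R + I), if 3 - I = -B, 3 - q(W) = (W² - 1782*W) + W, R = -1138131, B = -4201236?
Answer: 8275667141340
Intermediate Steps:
q(W) = 3 - W² + 1781*W (q(W) = 3 - ((W² - 1782*W) + W) = 3 - (W² - 1781*W) = 3 + (-W² + 1781*W) = 3 - W² + 1781*W)
I = -4201233 (I = 3 - (-1)*(-4201236) = 3 - 1*4201236 = 3 - 4201236 = -4201233)
(-2204916 + q(519))*(R + I) = (-2204916 + (3 - 1*519² + 1781*519))*(-1138131 - 4201233) = (-2204916 + (3 - 1*269361 + 924339))*(-5339364) = (-2204916 + (3 - 269361 + 924339))*(-5339364) = (-2204916 + 654981)*(-5339364) = -1549935*(-5339364) = 8275667141340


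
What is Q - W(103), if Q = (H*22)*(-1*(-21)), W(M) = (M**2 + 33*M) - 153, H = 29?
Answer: -457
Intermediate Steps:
W(M) = -153 + M**2 + 33*M
Q = 13398 (Q = (29*22)*(-1*(-21)) = 638*21 = 13398)
Q - W(103) = 13398 - (-153 + 103**2 + 33*103) = 13398 - (-153 + 10609 + 3399) = 13398 - 1*13855 = 13398 - 13855 = -457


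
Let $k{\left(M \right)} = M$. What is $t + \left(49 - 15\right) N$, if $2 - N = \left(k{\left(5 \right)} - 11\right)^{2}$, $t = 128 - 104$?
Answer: $-1132$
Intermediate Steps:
$t = 24$
$N = -34$ ($N = 2 - \left(5 - 11\right)^{2} = 2 - \left(-6\right)^{2} = 2 - 36 = -34$)
$t + \left(49 - 15\right) N = 24 + \left(49 - 15\right) \left(-34\right) = 24 + 34 \left(-34\right) = 24 - 1156 = -1132$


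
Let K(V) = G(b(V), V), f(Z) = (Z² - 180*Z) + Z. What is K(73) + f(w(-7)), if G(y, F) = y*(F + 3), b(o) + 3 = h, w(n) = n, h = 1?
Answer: 1150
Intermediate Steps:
f(Z) = Z² - 179*Z
b(o) = -2 (b(o) = -3 + 1 = -2)
G(y, F) = y*(3 + F)
K(V) = -6 - 2*V (K(V) = -2*(3 + V) = -6 - 2*V)
K(73) + f(w(-7)) = (-6 - 2*73) - 7*(-179 - 7) = (-6 - 146) - 7*(-186) = -152 + 1302 = 1150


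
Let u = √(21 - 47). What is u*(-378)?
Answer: -378*I*√26 ≈ -1927.4*I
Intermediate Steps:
u = I*√26 (u = √(-26) = I*√26 ≈ 5.099*I)
u*(-378) = (I*√26)*(-378) = -378*I*√26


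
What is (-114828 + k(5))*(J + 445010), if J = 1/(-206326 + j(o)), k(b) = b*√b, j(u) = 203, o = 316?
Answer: -10532804557383612/206123 + 458633981145*√5/206123 ≈ -5.1095e+10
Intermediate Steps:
k(b) = b^(3/2)
J = -1/206123 (J = 1/(-206326 + 203) = 1/(-206123) = -1/206123 ≈ -4.8515e-6)
(-114828 + k(5))*(J + 445010) = (-114828 + 5^(3/2))*(-1/206123 + 445010) = (-114828 + 5*√5)*(91726796229/206123) = -10532804557383612/206123 + 458633981145*√5/206123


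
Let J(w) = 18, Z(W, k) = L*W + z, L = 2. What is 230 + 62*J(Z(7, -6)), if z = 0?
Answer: 1346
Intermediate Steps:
Z(W, k) = 2*W (Z(W, k) = 2*W + 0 = 2*W)
230 + 62*J(Z(7, -6)) = 230 + 62*18 = 230 + 1116 = 1346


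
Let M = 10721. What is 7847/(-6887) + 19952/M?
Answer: 750447/1039937 ≈ 0.72163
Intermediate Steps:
7847/(-6887) + 19952/M = 7847/(-6887) + 19952/10721 = 7847*(-1/6887) + 19952*(1/10721) = -7847/6887 + 19952/10721 = 750447/1039937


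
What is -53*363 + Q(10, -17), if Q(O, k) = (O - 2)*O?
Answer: -19159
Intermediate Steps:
Q(O, k) = O*(-2 + O) (Q(O, k) = (-2 + O)*O = O*(-2 + O))
-53*363 + Q(10, -17) = -53*363 + 10*(-2 + 10) = -19239 + 10*8 = -19239 + 80 = -19159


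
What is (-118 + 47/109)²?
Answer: 164224225/11881 ≈ 13822.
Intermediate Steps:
(-118 + 47/109)² = (-12815/109)² = 164224225/11881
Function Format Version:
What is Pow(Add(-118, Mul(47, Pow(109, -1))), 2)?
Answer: Rational(164224225, 11881) ≈ 13822.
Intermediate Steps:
Pow(Add(-118, Mul(47, Pow(109, -1))), 2) = Pow(Add(-118, Mul(47, Rational(1, 109))), 2) = Pow(Add(-118, Rational(47, 109)), 2) = Pow(Rational(-12815, 109), 2) = Rational(164224225, 11881)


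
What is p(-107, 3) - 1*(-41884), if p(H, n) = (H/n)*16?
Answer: 123940/3 ≈ 41313.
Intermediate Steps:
p(H, n) = 16*H/n
p(-107, 3) - 1*(-41884) = 16*(-107)/3 - 1*(-41884) = 16*(-107)*(⅓) + 41884 = -1712/3 + 41884 = 123940/3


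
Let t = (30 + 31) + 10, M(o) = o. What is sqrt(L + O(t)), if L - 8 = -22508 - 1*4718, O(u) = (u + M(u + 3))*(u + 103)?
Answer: 2*I*sqrt(497) ≈ 44.587*I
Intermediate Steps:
t = 71 (t = 61 + 10 = 71)
O(u) = (3 + 2*u)*(103 + u) (O(u) = (u + (u + 3))*(u + 103) = (u + (3 + u))*(103 + u) = (3 + 2*u)*(103 + u))
L = -27218 (L = 8 + (-22508 - 1*4718) = 8 + (-22508 - 4718) = 8 - 27226 = -27218)
sqrt(L + O(t)) = sqrt(-27218 + (309 + 2*71**2 + 209*71)) = sqrt(-27218 + (309 + 2*5041 + 14839)) = sqrt(-27218 + (309 + 10082 + 14839)) = sqrt(-27218 + 25230) = sqrt(-1988) = 2*I*sqrt(497)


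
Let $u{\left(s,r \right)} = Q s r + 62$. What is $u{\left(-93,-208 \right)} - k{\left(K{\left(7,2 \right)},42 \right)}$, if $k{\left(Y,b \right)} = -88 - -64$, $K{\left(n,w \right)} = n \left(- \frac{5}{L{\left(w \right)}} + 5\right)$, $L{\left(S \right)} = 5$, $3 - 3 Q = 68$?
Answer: $-419034$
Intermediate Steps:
$Q = - \frac{65}{3}$ ($Q = 1 - \frac{68}{3} = - \frac{65}{3} \approx -21.667$)
$u{\left(s,r \right)} = 62 - \frac{65 r s}{3}$ ($u{\left(s,r \right)} = - \frac{65 s}{3} r + 62 = - \frac{65 r s}{3} + 62 = 62 - \frac{65 r s}{3}$)
$K{\left(n,w \right)} = 4 n$ ($K{\left(n,w \right)} = n \left(- \frac{5}{5} + 5\right) = n \left(\left(-5\right) \frac{1}{5} + 5\right) = n \left(-1 + 5\right) = n 4 = 4 n$)
$k{\left(Y,b \right)} = -24$ ($k{\left(Y,b \right)} = -88 + 64 = -24$)
$u{\left(-93,-208 \right)} - k{\left(K{\left(7,2 \right)},42 \right)} = \left(62 - \left(- \frac{13520}{3}\right) \left(-93\right)\right) - -24 = \left(62 - 419120\right) + 24 = -419058 + 24 = -419034$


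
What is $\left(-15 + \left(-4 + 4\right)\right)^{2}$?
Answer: $225$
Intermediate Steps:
$\left(-15 + \left(-4 + 4\right)\right)^{2} = \left(-15 + 0\right)^{2} = \left(-15\right)^{2} = 225$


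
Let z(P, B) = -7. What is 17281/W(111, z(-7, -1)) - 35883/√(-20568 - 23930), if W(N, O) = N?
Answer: 17281/111 + 35883*I*√44498/44498 ≈ 155.68 + 170.11*I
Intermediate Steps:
17281/W(111, z(-7, -1)) - 35883/√(-20568 - 23930) = 17281/111 - 35883/√(-20568 - 23930) = 17281*(1/111) - 35883*(-I*√44498/44498) = 17281/111 - 35883*(-I*√44498/44498) = 17281/111 - (-35883)*I*√44498/44498 = 17281/111 + 35883*I*√44498/44498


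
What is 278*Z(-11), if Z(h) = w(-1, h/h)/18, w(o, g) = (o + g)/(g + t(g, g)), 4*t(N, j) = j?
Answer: 0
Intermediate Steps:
t(N, j) = j/4
w(o, g) = 4*(g + o)/(5*g) (w(o, g) = (o + g)/(g + g/4) = (g + o)/((5*g/4)) = (g + o)*(4/(5*g)) = 4*(g + o)/(5*g))
Z(h) = 0 (Z(h) = (4*(h/h - 1)/(5*((h/h))))/18 = ((⅘)*(1 - 1)/1)*(1/18) = ((⅘)*1*0)*(1/18) = 0*(1/18) = 0)
278*Z(-11) = 278*0 = 0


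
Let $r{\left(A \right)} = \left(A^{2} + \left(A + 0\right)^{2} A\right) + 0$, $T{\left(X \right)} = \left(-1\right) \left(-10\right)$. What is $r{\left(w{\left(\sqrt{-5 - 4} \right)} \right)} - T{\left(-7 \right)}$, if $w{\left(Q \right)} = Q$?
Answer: $-19 - 27 i \approx -19.0 - 27.0 i$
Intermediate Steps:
$T{\left(X \right)} = 10$
$r{\left(A \right)} = A^{2} + A^{3}$ ($r{\left(A \right)} = \left(A^{2} + A^{2} A\right) + 0 = \left(A^{2} + A^{3}\right) + 0 = A^{2} + A^{3}$)
$r{\left(w{\left(\sqrt{-5 - 4} \right)} \right)} - T{\left(-7 \right)} = \left(\sqrt{-5 - 4}\right)^{2} \left(1 + \sqrt{-5 - 4}\right) - 10 = \left(\sqrt{-9}\right)^{2} \left(1 + \sqrt{-9}\right) - 10 = \left(3 i\right)^{2} \left(1 + 3 i\right) - 10 = - 9 \left(1 + 3 i\right) - 10 = \left(-9 - 27 i\right) - 10 = -19 - 27 i$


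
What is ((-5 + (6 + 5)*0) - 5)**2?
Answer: 100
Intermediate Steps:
((-5 + (6 + 5)*0) - 5)**2 = ((-5 + 11*0) - 5)**2 = ((-5 + 0) - 5)**2 = (-5 - 5)**2 = (-10)**2 = 100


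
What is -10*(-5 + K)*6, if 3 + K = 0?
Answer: 480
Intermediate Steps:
K = -3 (K = -3 + 0 = -3)
-10*(-5 + K)*6 = -10*(-5 - 3)*6 = -(-80)*6 = -10*(-48) = 480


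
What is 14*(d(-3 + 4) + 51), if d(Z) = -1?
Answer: 700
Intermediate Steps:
14*(d(-3 + 4) + 51) = 14*(-1 + 51) = 14*50 = 700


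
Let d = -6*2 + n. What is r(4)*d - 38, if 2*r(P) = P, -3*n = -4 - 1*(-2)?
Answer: -182/3 ≈ -60.667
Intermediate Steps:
n = ⅔ (n = -(-4 - 1*(-2))/3 = -(-4 + 2)/3 = -⅓*(-2) = ⅔ ≈ 0.66667)
d = -34/3 (d = -6*2 + ⅔ = -12 + ⅔ = -34/3 ≈ -11.333)
r(P) = P/2
r(4)*d - 38 = ((½)*4)*(-34/3) - 38 = 2*(-34/3) - 38 = -68/3 - 38 = -182/3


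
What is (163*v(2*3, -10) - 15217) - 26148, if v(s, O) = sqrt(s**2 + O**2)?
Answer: -41365 + 326*sqrt(34) ≈ -39464.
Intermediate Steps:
v(s, O) = sqrt(O**2 + s**2)
(163*v(2*3, -10) - 15217) - 26148 = (163*sqrt((-10)**2 + (2*3)**2) - 15217) - 26148 = (163*sqrt(100 + 6**2) - 15217) - 26148 = (163*sqrt(100 + 36) - 15217) - 26148 = (163*sqrt(136) - 15217) - 26148 = (163*(2*sqrt(34)) - 15217) - 26148 = (326*sqrt(34) - 15217) - 26148 = (-15217 + 326*sqrt(34)) - 26148 = -41365 + 326*sqrt(34)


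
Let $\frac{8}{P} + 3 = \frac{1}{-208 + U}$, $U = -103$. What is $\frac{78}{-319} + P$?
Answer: $- \frac{433262}{148973} \approx -2.9083$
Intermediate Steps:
$P = - \frac{1244}{467}$ ($P = \frac{8}{-3 + \frac{1}{-208 - 103}} = \frac{8}{-3 + \frac{1}{-311}} = \frac{8}{-3 - \frac{1}{311}} = \frac{8}{- \frac{934}{311}} = 8 \left(- \frac{311}{934}\right) = - \frac{1244}{467} \approx -2.6638$)
$\frac{78}{-319} + P = \frac{78}{-319} - \frac{1244}{467} = 78 \left(- \frac{1}{319}\right) - \frac{1244}{467} = - \frac{78}{319} - \frac{1244}{467} = - \frac{433262}{148973}$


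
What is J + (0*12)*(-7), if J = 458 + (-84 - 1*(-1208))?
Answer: 1582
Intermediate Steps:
J = 1582 (J = 458 + (-84 + 1208) = 458 + 1124 = 1582)
J + (0*12)*(-7) = 1582 + (0*12)*(-7) = 1582 + 0*(-7) = 1582 + 0 = 1582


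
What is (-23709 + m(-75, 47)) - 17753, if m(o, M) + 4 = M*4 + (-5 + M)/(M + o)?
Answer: -82559/2 ≈ -41280.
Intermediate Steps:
m(o, M) = -4 + 4*M + (-5 + M)/(M + o) (m(o, M) = -4 + (M*4 + (-5 + M)/(M + o)) = -4 + (4*M + (-5 + M)/(M + o)) = -4 + 4*M + (-5 + M)/(M + o))
(-23709 + m(-75, 47)) - 17753 = (-23709 + (-5 - 4*(-75) - 3*47 + 4*47**2 + 4*47*(-75))/(47 - 75)) - 17753 = (-23709 + (-5 + 300 - 141 + 4*2209 - 14100)/(-28)) - 17753 = (-23709 - (-5 + 300 - 141 + 8836 - 14100)/28) - 17753 = (-23709 - 1/28*(-5110)) - 17753 = (-23709 + 365/2) - 17753 = -47053/2 - 17753 = -82559/2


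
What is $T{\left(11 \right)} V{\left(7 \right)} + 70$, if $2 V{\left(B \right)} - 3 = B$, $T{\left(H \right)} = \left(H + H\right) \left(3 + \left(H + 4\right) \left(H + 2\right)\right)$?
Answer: $21850$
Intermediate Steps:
$T{\left(H \right)} = 2 H \left(3 + \left(2 + H\right) \left(4 + H\right)\right)$ ($T{\left(H \right)} = 2 H \left(3 + \left(4 + H\right) \left(2 + H\right)\right) = 2 H \left(3 + \left(2 + H\right) \left(4 + H\right)\right)$)
$V{\left(B \right)} = \frac{3}{2} + \frac{B}{2}$
$T{\left(11 \right)} V{\left(7 \right)} + 70 = 2 \cdot 11 \left(11 + 11^{2} + 6 \cdot 11\right) \left(\frac{3}{2} + \frac{1}{2} \cdot 7\right) + 70 = 2 \cdot 11 \left(11 + 121 + 66\right) \left(\frac{3}{2} + \frac{7}{2}\right) + 70 = 2 \cdot 11 \cdot 198 \cdot 5 + 70 = 4356 \cdot 5 + 70 = 21780 + 70 = 21850$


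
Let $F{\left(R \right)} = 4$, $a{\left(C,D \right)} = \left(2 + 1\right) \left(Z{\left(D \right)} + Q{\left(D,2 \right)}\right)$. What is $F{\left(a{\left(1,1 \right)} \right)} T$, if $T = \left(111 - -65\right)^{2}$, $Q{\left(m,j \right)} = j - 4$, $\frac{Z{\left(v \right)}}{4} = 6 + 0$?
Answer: $123904$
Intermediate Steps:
$Z{\left(v \right)} = 24$ ($Z{\left(v \right)} = 4 \left(6 + 0\right) = 4 \cdot 6 = 24$)
$Q{\left(m,j \right)} = -4 + j$
$a{\left(C,D \right)} = 66$ ($a{\left(C,D \right)} = \left(2 + 1\right) \left(24 + \left(-4 + 2\right)\right) = 3 \left(24 - 2\right) = 3 \cdot 22 = 66$)
$T = 30976$ ($T = \left(111 + 65\right)^{2} = 176^{2} = 30976$)
$F{\left(a{\left(1,1 \right)} \right)} T = 4 \cdot 30976 = 123904$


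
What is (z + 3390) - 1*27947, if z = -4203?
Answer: -28760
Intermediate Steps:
(z + 3390) - 1*27947 = (-4203 + 3390) - 1*27947 = -813 - 27947 = -28760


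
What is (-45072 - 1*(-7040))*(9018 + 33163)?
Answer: -1604227792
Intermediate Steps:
(-45072 - 1*(-7040))*(9018 + 33163) = (-45072 + 7040)*42181 = -38032*42181 = -1604227792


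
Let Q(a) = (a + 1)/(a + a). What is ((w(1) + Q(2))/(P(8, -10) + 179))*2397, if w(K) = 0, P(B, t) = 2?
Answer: 7191/724 ≈ 9.9323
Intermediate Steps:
Q(a) = (1 + a)/(2*a) (Q(a) = (1 + a)/((2*a)) = (1 + a)*(1/(2*a)) = (1 + a)/(2*a))
((w(1) + Q(2))/(P(8, -10) + 179))*2397 = ((0 + (1/2)*(1 + 2)/2)/(2 + 179))*2397 = ((0 + (1/2)*(1/2)*3)/181)*2397 = ((0 + 3/4)*(1/181))*2397 = ((3/4)*(1/181))*2397 = (3/724)*2397 = 7191/724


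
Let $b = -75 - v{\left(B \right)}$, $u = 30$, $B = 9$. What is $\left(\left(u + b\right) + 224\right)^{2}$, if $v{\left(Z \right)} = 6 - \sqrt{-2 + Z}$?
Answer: $\left(173 + \sqrt{7}\right)^{2} \approx 30851.0$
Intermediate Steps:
$b = -81 + \sqrt{7}$ ($b = -75 - \left(6 - \sqrt{-2 + 9}\right) = -75 - \left(6 - \sqrt{7}\right) = -81 + \sqrt{7} \approx -78.354$)
$\left(\left(u + b\right) + 224\right)^{2} = \left(\left(30 - \left(81 - \sqrt{7}\right)\right) + 224\right)^{2} = \left(\left(-51 + \sqrt{7}\right) + 224\right)^{2} = \left(173 + \sqrt{7}\right)^{2}$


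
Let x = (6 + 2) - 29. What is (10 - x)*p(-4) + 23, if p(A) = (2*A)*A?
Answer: 1015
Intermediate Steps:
x = -21 (x = 8 - 29 = -21)
p(A) = 2*A²
(10 - x)*p(-4) + 23 = (10 - 1*(-21))*(2*(-4)²) + 23 = (10 + 21)*(2*16) + 23 = 31*32 + 23 = 992 + 23 = 1015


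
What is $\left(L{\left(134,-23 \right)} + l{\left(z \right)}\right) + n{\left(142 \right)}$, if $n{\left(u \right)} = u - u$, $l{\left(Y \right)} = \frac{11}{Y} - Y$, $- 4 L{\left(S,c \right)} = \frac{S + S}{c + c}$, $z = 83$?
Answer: $- \frac{310827}{3818} \approx -81.411$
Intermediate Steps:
$L{\left(S,c \right)} = - \frac{S}{4 c}$ ($L{\left(S,c \right)} = - \frac{\left(S + S\right) \frac{1}{c + c}}{4} = - \frac{2 S \frac{1}{2 c}}{4} = - \frac{S \frac{1}{c}}{4} = - \frac{S}{4 c}$)
$l{\left(Y \right)} = - Y + \frac{11}{Y}$
$n{\left(u \right)} = 0$
$\left(L{\left(134,-23 \right)} + l{\left(z \right)}\right) + n{\left(142 \right)} = \left(\left(- \frac{1}{4}\right) 134 \frac{1}{-23} + \left(\left(-1\right) 83 + \frac{11}{83}\right)\right) + 0 = \left(\left(- \frac{1}{4}\right) 134 \left(- \frac{1}{23}\right) + \left(-83 + 11 \cdot \frac{1}{83}\right)\right) + 0 = \left(\frac{67}{46} + \left(-83 + \frac{11}{83}\right)\right) + 0 = \left(\frac{67}{46} - \frac{6878}{83}\right) + 0 = - \frac{310827}{3818} + 0 = - \frac{310827}{3818}$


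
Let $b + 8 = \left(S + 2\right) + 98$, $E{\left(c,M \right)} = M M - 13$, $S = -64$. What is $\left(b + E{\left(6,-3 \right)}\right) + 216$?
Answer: $240$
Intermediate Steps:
$E{\left(c,M \right)} = -13 + M^{2}$ ($E{\left(c,M \right)} = M^{2} - 13 = -13 + M^{2}$)
$b = 28$ ($b = -8 + \left(\left(-64 + 2\right) + 98\right) = -8 + \left(-62 + 98\right) = -8 + 36 = 28$)
$\left(b + E{\left(6,-3 \right)}\right) + 216 = \left(28 - \left(13 - \left(-3\right)^{2}\right)\right) + 216 = \left(28 + \left(-13 + 9\right)\right) + 216 = \left(28 - 4\right) + 216 = 24 + 216 = 240$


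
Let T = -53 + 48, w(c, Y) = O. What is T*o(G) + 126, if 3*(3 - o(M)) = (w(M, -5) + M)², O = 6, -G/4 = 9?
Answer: 1611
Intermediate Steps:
G = -36 (G = -4*9 = -36)
w(c, Y) = 6
T = -5
o(M) = 3 - (6 + M)²/3
T*o(G) + 126 = -5*(3 - (6 - 36)²/3) + 126 = -5*(3 - ⅓*(-30)²) + 126 = -5*(3 - ⅓*900) + 126 = -5*(3 - 300) + 126 = -5*(-297) + 126 = 1485 + 126 = 1611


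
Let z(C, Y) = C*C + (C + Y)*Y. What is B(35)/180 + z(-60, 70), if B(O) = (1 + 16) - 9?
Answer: 193502/45 ≈ 4300.0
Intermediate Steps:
B(O) = 8 (B(O) = 17 - 9 = 8)
z(C, Y) = C² + Y*(C + Y)
B(35)/180 + z(-60, 70) = 8/180 + ((-60)² + 70² - 60*70) = 8*(1/180) + (3600 + 4900 - 4200) = 2/45 + 4300 = 193502/45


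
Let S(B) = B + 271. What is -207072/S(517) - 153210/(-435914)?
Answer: -11268106791/42937529 ≈ -262.43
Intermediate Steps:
S(B) = 271 + B
-207072/S(517) - 153210/(-435914) = -207072/(271 + 517) - 153210/(-435914) = -207072/788 - 153210*(-1/435914) = -207072*1/788 + 76605/217957 = -51768/197 + 76605/217957 = -11268106791/42937529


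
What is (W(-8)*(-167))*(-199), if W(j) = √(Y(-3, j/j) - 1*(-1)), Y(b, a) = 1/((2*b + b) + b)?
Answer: 33233*√33/6 ≈ 31818.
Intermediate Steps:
Y(b, a) = 1/(4*b) (Y(b, a) = 1/(3*b + b) = 1/(4*b))
W(j) = √33/6 (W(j) = √((¼)/(-3) - 1*(-1)) = √((¼)*(-⅓) + 1) = √(-1/12 + 1) = √(11/12) = √33/6)
(W(-8)*(-167))*(-199) = ((√33/6)*(-167))*(-199) = -167*√33/6*(-199) = 33233*√33/6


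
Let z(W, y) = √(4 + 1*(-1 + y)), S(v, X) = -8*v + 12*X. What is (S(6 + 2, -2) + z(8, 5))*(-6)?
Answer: 528 - 12*√2 ≈ 511.03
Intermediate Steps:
z(W, y) = √(3 + y) (z(W, y) = √(4 + (-1 + y)) = √(3 + y))
(S(6 + 2, -2) + z(8, 5))*(-6) = ((-8*(6 + 2) + 12*(-2)) + √(3 + 5))*(-6) = ((-8*8 - 24) + √8)*(-6) = ((-64 - 24) + 2*√2)*(-6) = (-88 + 2*√2)*(-6) = 528 - 12*√2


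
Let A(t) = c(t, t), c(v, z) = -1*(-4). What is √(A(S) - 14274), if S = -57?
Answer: I*√14270 ≈ 119.46*I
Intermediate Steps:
c(v, z) = 4
A(t) = 4
√(A(S) - 14274) = √(4 - 14274) = √(-14270) = I*√14270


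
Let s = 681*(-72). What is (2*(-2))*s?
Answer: 196128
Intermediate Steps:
s = -49032
(2*(-2))*s = (2*(-2))*(-49032) = -4*(-49032) = 196128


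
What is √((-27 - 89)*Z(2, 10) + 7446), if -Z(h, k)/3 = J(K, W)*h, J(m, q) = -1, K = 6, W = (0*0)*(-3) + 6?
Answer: 15*√30 ≈ 82.158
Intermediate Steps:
W = 6 (W = 0*(-3) + 6 = 0 + 6 = 6)
Z(h, k) = 3*h (Z(h, k) = -(-3)*h = 3*h)
√((-27 - 89)*Z(2, 10) + 7446) = √((-27 - 89)*(3*2) + 7446) = √(-116*6 + 7446) = √(-696 + 7446) = √6750 = 15*√30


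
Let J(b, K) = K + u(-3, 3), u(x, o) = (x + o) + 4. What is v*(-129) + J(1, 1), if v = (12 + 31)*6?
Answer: -33277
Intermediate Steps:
u(x, o) = 4 + o + x (u(x, o) = (o + x) + 4 = 4 + o + x)
J(b, K) = 4 + K (J(b, K) = K + (4 + 3 - 3) = K + 4 = 4 + K)
v = 258 (v = 43*6 = 258)
v*(-129) + J(1, 1) = 258*(-129) + (4 + 1) = -33282 + 5 = -33277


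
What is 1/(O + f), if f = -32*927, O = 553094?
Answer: 1/523430 ≈ 1.9105e-6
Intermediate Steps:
f = -29664
1/(O + f) = 1/(553094 - 29664) = 1/523430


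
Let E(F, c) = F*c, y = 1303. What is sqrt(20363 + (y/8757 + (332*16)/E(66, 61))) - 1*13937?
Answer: -13937 + sqrt(78124329684809254)/1958649 ≈ -13794.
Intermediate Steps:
sqrt(20363 + (y/8757 + (332*16)/E(66, 61))) - 1*13937 = sqrt(20363 + (1303/8757 + (332*16)/((66*61)))) - 1*13937 = sqrt(20363 + (1303*(1/8757) + 5312/4026)) - 13937 = sqrt(20363 + (1303/8757 + 5312*(1/4026))) - 13937 = sqrt(20363 + (1303/8757 + 2656/2013)) - 13937 = sqrt(20363 + 8627177/5875947) - 13937 = sqrt(119660535938/5875947) - 13937 = sqrt(78124329684809254)/1958649 - 13937 = -13937 + sqrt(78124329684809254)/1958649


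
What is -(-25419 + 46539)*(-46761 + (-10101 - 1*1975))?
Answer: 1242637440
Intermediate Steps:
-(-25419 + 46539)*(-46761 + (-10101 - 1*1975)) = -21120*(-46761 + (-10101 - 1975)) = -21120*(-46761 - 12076) = -21120*(-58837) = -1*(-1242637440) = 1242637440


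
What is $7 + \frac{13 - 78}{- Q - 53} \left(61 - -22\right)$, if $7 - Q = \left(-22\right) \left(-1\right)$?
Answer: $\frac{5661}{38} \approx 148.97$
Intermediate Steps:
$Q = -15$ ($Q = 7 - \left(-22\right) \left(-1\right) = 7 - 22 = -15$)
$7 + \frac{13 - 78}{- Q - 53} \left(61 - -22\right) = 7 + \frac{13 - 78}{\left(-1\right) \left(-15\right) - 53} \left(61 - -22\right) = 7 + - \frac{65}{15 - 53} \left(61 + 22\right) = 7 + - \frac{65}{-38} \cdot 83 = 7 + \left(-65\right) \left(- \frac{1}{38}\right) 83 = 7 + \frac{65}{38} \cdot 83 = 7 + \frac{5395}{38} = \frac{5661}{38}$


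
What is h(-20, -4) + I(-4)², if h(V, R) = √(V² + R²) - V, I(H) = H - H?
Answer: 20 + 4*√26 ≈ 40.396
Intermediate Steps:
I(H) = 0
h(V, R) = √(R² + V²) - V
h(-20, -4) + I(-4)² = (√((-4)² + (-20)²) - 1*(-20)) + 0² = (√(16 + 400) + 20) + 0 = (√416 + 20) + 0 = (4*√26 + 20) + 0 = (20 + 4*√26) + 0 = 20 + 4*√26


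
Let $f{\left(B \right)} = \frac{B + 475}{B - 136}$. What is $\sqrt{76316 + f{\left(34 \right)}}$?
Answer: $\frac{\sqrt{793939746}}{102} \approx 276.24$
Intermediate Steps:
$f{\left(B \right)} = \frac{475 + B}{-136 + B}$ ($f{\left(B \right)} = \frac{475 + B}{B + \left(-318 + 182\right)} = \frac{475 + B}{B - 136} = \frac{475 + B}{-136 + B}$)
$\sqrt{76316 + f{\left(34 \right)}} = \sqrt{76316 + \frac{475 + 34}{-136 + 34}} = \sqrt{76316 + \frac{1}{-102} \cdot 509} = \sqrt{76316 - \frac{509}{102}} = \sqrt{\frac{7783723}{102}} = \frac{\sqrt{793939746}}{102}$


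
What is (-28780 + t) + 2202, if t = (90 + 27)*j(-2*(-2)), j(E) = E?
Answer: -26110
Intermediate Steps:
t = 468 (t = (90 + 27)*(-2*(-2)) = 117*4 = 468)
(-28780 + t) + 2202 = (-28780 + 468) + 2202 = -28312 + 2202 = -26110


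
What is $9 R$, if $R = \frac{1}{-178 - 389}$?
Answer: $- \frac{1}{63} \approx -0.015873$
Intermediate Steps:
$R = - \frac{1}{567}$ ($R = \frac{1}{-567} = - \frac{1}{567} \approx -0.0017637$)
$9 R = 9 \left(- \frac{1}{567}\right) = - \frac{1}{63}$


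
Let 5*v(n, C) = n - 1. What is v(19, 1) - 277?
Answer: -1367/5 ≈ -273.40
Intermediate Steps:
v(n, C) = -⅕ + n/5 (v(n, C) = (n - 1)/5 = (-1 + n)/5 = -⅕ + n/5)
v(19, 1) - 277 = (-⅕ + (⅕)*19) - 277 = (-⅕ + 19/5) - 277 = 18/5 - 277 = -1367/5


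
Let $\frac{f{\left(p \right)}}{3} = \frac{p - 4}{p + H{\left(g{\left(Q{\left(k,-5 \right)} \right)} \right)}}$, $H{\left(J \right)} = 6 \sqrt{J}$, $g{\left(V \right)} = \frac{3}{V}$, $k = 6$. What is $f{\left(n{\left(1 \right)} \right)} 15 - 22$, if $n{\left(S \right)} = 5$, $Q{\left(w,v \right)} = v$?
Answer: $\frac{- 132 \sqrt{15} + 325 i}{- 25 i + 6 \sqrt{15}} \approx -17.172 - 4.488 i$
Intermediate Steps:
$f{\left(p \right)} = \frac{3 \left(-4 + p\right)}{p + \frac{6 i \sqrt{15}}{5}}$ ($f{\left(p \right)} = 3 \frac{p - 4}{p + 6 \sqrt{\frac{3}{-5}}} = 3 \frac{-4 + p}{p + 6 \sqrt{3 \left(- \frac{1}{5}\right)}} = 3 \frac{-4 + p}{p + 6 \sqrt{- \frac{3}{5}}} = 3 \frac{-4 + p}{p + 6 \frac{i \sqrt{15}}{5}} = 3 \frac{-4 + p}{p + \frac{6 i \sqrt{15}}{5}} = \frac{3 \left(-4 + p\right)}{p + \frac{6 i \sqrt{15}}{5}}$)
$f{\left(n{\left(1 \right)} \right)} 15 - 22 = \frac{15 \left(-4 + 5\right)}{5 \cdot 5 + 6 i \sqrt{15}} \cdot 15 - 22 = 15 \frac{1}{25 + 6 i \sqrt{15}} \cdot 1 \cdot 15 - 22 = \frac{15}{25 + 6 i \sqrt{15}} \cdot 15 - 22 = \frac{225}{25 + 6 i \sqrt{15}} - 22 = -22 + \frac{225}{25 + 6 i \sqrt{15}}$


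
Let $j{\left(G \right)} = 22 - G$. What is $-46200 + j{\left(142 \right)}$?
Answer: $-46320$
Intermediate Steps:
$-46200 + j{\left(142 \right)} = -46200 + \left(22 - 142\right) = -46200 - 120 = -46320$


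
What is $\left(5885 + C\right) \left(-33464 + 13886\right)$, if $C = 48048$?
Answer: $-1055900274$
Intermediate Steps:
$\left(5885 + C\right) \left(-33464 + 13886\right) = \left(5885 + 48048\right) \left(-33464 + 13886\right) = 53933 \left(-19578\right) = -1055900274$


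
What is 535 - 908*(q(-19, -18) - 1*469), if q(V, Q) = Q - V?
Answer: 425479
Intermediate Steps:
535 - 908*(q(-19, -18) - 1*469) = 535 - 908*((-18 - 1*(-19)) - 1*469) = 535 - 908*((-18 + 19) - 469) = 535 - 908*(1 - 469) = 535 - 908*(-468) = 535 + 424944 = 425479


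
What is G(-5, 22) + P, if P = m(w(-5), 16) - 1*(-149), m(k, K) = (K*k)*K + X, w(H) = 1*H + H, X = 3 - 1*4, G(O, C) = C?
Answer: -2390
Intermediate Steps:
X = -1 (X = 3 - 4 = -1)
w(H) = 2*H (w(H) = H + H = 2*H)
m(k, K) = -1 + k*K² (m(k, K) = (K*k)*K - 1 = k*K² - 1 = -1 + k*K²)
P = -2412 (P = (-1 + (2*(-5))*16²) - 1*(-149) = (-1 - 10*256) + 149 = (-1 - 2560) + 149 = -2561 + 149 = -2412)
G(-5, 22) + P = 22 - 2412 = -2390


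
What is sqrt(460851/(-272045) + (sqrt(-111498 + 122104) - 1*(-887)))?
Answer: sqrt(65520151345880 + 74008482025*sqrt(10606))/272045 ≈ 31.437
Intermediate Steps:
sqrt(460851/(-272045) + (sqrt(-111498 + 122104) - 1*(-887))) = sqrt(460851*(-1/272045) + (sqrt(10606) + 887)) = sqrt(-460851/272045 + (887 + sqrt(10606))) = sqrt(240843064/272045 + sqrt(10606))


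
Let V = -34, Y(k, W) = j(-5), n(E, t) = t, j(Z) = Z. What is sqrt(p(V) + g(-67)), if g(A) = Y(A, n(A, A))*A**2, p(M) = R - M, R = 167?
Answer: 2*I*sqrt(5561) ≈ 149.14*I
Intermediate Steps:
Y(k, W) = -5
p(M) = 167 - M
g(A) = -5*A**2
sqrt(p(V) + g(-67)) = sqrt((167 - 1*(-34)) - 5*(-67)**2) = sqrt((167 + 34) - 5*4489) = sqrt(201 - 22445) = sqrt(-22244) = 2*I*sqrt(5561)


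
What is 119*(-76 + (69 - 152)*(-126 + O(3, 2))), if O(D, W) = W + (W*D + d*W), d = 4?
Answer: 1077426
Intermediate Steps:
O(D, W) = 5*W + D*W (O(D, W) = W + (W*D + 4*W) = W + (D*W + 4*W) = W + (4*W + D*W) = 5*W + D*W)
119*(-76 + (69 - 152)*(-126 + O(3, 2))) = 119*(-76 + (69 - 152)*(-126 + 2*(5 + 3))) = 119*(-76 - 83*(-126 + 2*8)) = 119*(-76 - 83*(-126 + 16)) = 119*(-76 - 83*(-110)) = 119*(-76 + 9130) = 119*9054 = 1077426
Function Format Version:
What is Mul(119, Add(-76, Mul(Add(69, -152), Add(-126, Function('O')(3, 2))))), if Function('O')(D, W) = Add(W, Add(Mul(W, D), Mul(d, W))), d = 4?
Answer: 1077426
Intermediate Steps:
Function('O')(D, W) = Add(Mul(5, W), Mul(D, W)) (Function('O')(D, W) = Add(W, Add(Mul(W, D), Mul(4, W))) = Add(W, Add(Mul(D, W), Mul(4, W))) = Add(W, Add(Mul(4, W), Mul(D, W))) = Add(Mul(5, W), Mul(D, W)))
Mul(119, Add(-76, Mul(Add(69, -152), Add(-126, Function('O')(3, 2))))) = Mul(119, Add(-76, Mul(Add(69, -152), Add(-126, Mul(2, Add(5, 3)))))) = Mul(119, Add(-76, Mul(-83, Add(-126, Mul(2, 8))))) = Mul(119, Add(-76, Mul(-83, Add(-126, 16)))) = Mul(119, Add(-76, Mul(-83, -110))) = Mul(119, Add(-76, 9130)) = Mul(119, 9054) = 1077426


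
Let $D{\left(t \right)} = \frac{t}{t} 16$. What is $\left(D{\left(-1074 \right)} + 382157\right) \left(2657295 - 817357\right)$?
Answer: $703174625274$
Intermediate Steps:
$D{\left(t \right)} = 16$ ($D{\left(t \right)} = 1 \cdot 16 = 16$)
$\left(D{\left(-1074 \right)} + 382157\right) \left(2657295 - 817357\right) = \left(16 + 382157\right) \left(2657295 - 817357\right) = 382173 \cdot 1839938 = 703174625274$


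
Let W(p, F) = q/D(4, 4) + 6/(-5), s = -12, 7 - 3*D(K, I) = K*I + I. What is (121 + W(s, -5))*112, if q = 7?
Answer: 860384/65 ≈ 13237.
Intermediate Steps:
D(K, I) = 7/3 - I/3 - I*K/3 (D(K, I) = 7/3 - (K*I + I)/3 = 7/3 - (I*K + I)/3 = 7/3 - (I + I*K)/3 = 7/3 + (-I/3 - I*K/3) = 7/3 - I/3 - I*K/3)
W(p, F) = -183/65 (W(p, F) = 7/(7/3 - 1/3*4 - 1/3*4*4) + 6/(-5) = 7/(7/3 - 4/3 - 16/3) + 6*(-1/5) = 7/(-13/3) - 6/5 = 7*(-3/13) - 6/5 = -21/13 - 6/5 = -183/65)
(121 + W(s, -5))*112 = (121 - 183/65)*112 = (7682/65)*112 = 860384/65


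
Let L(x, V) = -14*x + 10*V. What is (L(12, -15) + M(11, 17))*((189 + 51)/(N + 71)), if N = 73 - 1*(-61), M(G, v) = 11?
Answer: -14736/41 ≈ -359.41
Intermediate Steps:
N = 134 (N = 73 + 61 = 134)
(L(12, -15) + M(11, 17))*((189 + 51)/(N + 71)) = ((-14*12 + 10*(-15)) + 11)*((189 + 51)/(134 + 71)) = ((-168 - 150) + 11)*(240/205) = (-318 + 11)*(240*(1/205)) = -307*48/41 = -14736/41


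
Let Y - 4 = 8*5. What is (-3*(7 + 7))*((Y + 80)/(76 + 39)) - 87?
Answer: -15213/115 ≈ -132.29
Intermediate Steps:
Y = 44 (Y = 4 + 8*5 = 4 + 40 = 44)
(-3*(7 + 7))*((Y + 80)/(76 + 39)) - 87 = (-3*(7 + 7))*((44 + 80)/(76 + 39)) - 87 = (-3*14)*(124/115) - 87 = -5208/115 - 87 = -15213/115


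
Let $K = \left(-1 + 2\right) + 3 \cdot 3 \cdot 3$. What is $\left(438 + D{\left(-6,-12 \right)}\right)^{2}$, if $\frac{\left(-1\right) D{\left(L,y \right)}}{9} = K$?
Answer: $34596$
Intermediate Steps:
$K = 28$ ($K = 1 + 9 \cdot 3 = 1 + 27 = 28$)
$D{\left(L,y \right)} = -252$ ($D{\left(L,y \right)} = \left(-9\right) 28 = -252$)
$\left(438 + D{\left(-6,-12 \right)}\right)^{2} = \left(438 - 252\right)^{2} = 186^{2} = 34596$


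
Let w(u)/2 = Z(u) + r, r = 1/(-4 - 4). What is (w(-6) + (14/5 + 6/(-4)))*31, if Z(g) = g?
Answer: -6789/20 ≈ -339.45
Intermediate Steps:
r = -⅛ (r = 1/(-8) = -⅛ ≈ -0.12500)
w(u) = -¼ + 2*u (w(u) = 2*(u - ⅛) = 2*(-⅛ + u) = -¼ + 2*u)
(w(-6) + (14/5 + 6/(-4)))*31 = ((-¼ + 2*(-6)) + (14/5 + 6/(-4)))*31 = ((-¼ - 12) + (14*(⅕) + 6*(-¼)))*31 = (-49/4 + (14/5 - 3/2))*31 = (-49/4 + 13/10)*31 = -219/20*31 = -6789/20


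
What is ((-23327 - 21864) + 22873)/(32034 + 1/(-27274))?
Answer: -608701132/873695315 ≈ -0.69670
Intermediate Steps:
((-23327 - 21864) + 22873)/(32034 + 1/(-27274)) = (-45191 + 22873)/(32034 - 1/27274) = -22318/873695315/27274 = -22318*27274/873695315 = -608701132/873695315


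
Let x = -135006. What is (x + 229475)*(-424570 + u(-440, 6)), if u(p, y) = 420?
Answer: -40069026350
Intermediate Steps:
(x + 229475)*(-424570 + u(-440, 6)) = (-135006 + 229475)*(-424570 + 420) = 94469*(-424150) = -40069026350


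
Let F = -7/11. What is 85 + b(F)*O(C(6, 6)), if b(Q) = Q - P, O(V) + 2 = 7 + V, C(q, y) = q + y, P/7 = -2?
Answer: 3434/11 ≈ 312.18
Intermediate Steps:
P = -14 (P = 7*(-2) = -14)
F = -7/11 (F = -7*1/11 = -7/11 ≈ -0.63636)
O(V) = 5 + V (O(V) = -2 + (7 + V) = 5 + V)
b(Q) = 14 + Q (b(Q) = Q - 1*(-14) = Q + 14 = 14 + Q)
85 + b(F)*O(C(6, 6)) = 85 + (14 - 7/11)*(5 + (6 + 6)) = 85 + 147*(5 + 12)/11 = 85 + (147/11)*17 = 85 + 2499/11 = 3434/11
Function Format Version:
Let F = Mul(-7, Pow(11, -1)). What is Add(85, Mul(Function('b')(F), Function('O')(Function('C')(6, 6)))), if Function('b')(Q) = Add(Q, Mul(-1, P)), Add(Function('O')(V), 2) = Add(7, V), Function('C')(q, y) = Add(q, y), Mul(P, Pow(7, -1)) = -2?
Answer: Rational(3434, 11) ≈ 312.18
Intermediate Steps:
P = -14 (P = Mul(7, -2) = -14)
F = Rational(-7, 11) (F = Mul(-7, Rational(1, 11)) = Rational(-7, 11) ≈ -0.63636)
Function('O')(V) = Add(5, V) (Function('O')(V) = Add(-2, Add(7, V)) = Add(5, V))
Function('b')(Q) = Add(14, Q) (Function('b')(Q) = Add(Q, Mul(-1, -14)) = Add(Q, 14) = Add(14, Q))
Add(85, Mul(Function('b')(F), Function('O')(Function('C')(6, 6)))) = Add(85, Mul(Add(14, Rational(-7, 11)), Add(5, Add(6, 6)))) = Add(85, Mul(Rational(147, 11), Add(5, 12))) = Add(85, Mul(Rational(147, 11), 17)) = Add(85, Rational(2499, 11)) = Rational(3434, 11)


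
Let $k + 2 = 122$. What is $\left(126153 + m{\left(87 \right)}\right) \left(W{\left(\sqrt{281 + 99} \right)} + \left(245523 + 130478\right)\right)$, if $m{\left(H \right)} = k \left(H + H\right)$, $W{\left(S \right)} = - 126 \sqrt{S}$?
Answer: $55284555033 - 18526158 \sqrt{2} \sqrt[4]{95} \approx 5.5203 \cdot 10^{10}$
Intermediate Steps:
$k = 120$ ($k = -2 + 122 = 120$)
$m{\left(H \right)} = 240 H$ ($m{\left(H \right)} = 120 \left(H + H\right) = 120 \cdot 2 H = 240 H$)
$\left(126153 + m{\left(87 \right)}\right) \left(W{\left(\sqrt{281 + 99} \right)} + \left(245523 + 130478\right)\right) = \left(126153 + 240 \cdot 87\right) \left(- 126 \sqrt{\sqrt{281 + 99}} + \left(245523 + 130478\right)\right) = \left(126153 + 20880\right) \left(- 126 \sqrt{\sqrt{380}} + 376001\right) = 147033 \left(- 126 \sqrt{2 \sqrt{95}} + 376001\right) = 147033 \left(- 126 \sqrt{2} \sqrt[4]{95} + 376001\right) = 147033 \left(376001 - 126 \sqrt{2} \sqrt[4]{95}\right) = 55284555033 - 18526158 \sqrt{2} \sqrt[4]{95}$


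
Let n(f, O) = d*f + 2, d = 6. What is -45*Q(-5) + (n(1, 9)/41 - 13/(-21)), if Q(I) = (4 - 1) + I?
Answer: 78191/861 ≈ 90.814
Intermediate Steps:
n(f, O) = 2 + 6*f (n(f, O) = 6*f + 2 = 2 + 6*f)
Q(I) = 3 + I
-45*Q(-5) + (n(1, 9)/41 - 13/(-21)) = -45*(3 - 5) + ((2 + 6*1)/41 - 13/(-21)) = -45*(-2) + ((2 + 6)*(1/41) - 13*(-1/21)) = 90 + (8*(1/41) + 13/21) = 90 + (8/41 + 13/21) = 90 + 701/861 = 78191/861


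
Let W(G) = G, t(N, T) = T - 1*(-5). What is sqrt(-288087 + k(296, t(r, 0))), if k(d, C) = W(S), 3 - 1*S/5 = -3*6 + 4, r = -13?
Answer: I*sqrt(288002) ≈ 536.66*I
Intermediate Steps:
t(N, T) = 5 + T (t(N, T) = T + 5 = 5 + T)
S = 85 (S = 15 - 5*(-3*6 + 4) = 15 - 5*(-18 + 4) = 15 - 5*(-14) = 15 + 70 = 85)
k(d, C) = 85
sqrt(-288087 + k(296, t(r, 0))) = sqrt(-288087 + 85) = sqrt(-288002) = I*sqrt(288002)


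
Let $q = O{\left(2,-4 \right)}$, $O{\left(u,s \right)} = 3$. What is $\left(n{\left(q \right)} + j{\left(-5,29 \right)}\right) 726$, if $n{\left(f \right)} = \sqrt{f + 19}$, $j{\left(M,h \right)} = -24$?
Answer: $-17424 + 726 \sqrt{22} \approx -14019.0$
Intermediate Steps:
$q = 3$
$n{\left(f \right)} = \sqrt{19 + f}$
$\left(n{\left(q \right)} + j{\left(-5,29 \right)}\right) 726 = \left(\sqrt{19 + 3} - 24\right) 726 = \left(\sqrt{22} - 24\right) 726 = \left(-24 + \sqrt{22}\right) 726 = -17424 + 726 \sqrt{22}$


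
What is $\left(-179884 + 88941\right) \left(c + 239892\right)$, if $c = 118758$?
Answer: $-32616706950$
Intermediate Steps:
$\left(-179884 + 88941\right) \left(c + 239892\right) = \left(-179884 + 88941\right) \left(118758 + 239892\right) = \left(-90943\right) 358650 = -32616706950$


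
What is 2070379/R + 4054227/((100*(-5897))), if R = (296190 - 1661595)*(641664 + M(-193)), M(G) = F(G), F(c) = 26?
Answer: -71043601044230329/10333510466103300 ≈ -6.8751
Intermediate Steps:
M(G) = 26
R = -876166734450 (R = (296190 - 1661595)*(641664 + 26) = -1365405*641690 = -876166734450)
2070379/R + 4054227/((100*(-5897))) = 2070379/(-876166734450) + 4054227/((100*(-5897))) = 2070379*(-1/876166734450) + 4054227/(-589700) = -2070379/876166734450 + 4054227*(-1/589700) = -2070379/876166734450 - 4054227/589700 = -71043601044230329/10333510466103300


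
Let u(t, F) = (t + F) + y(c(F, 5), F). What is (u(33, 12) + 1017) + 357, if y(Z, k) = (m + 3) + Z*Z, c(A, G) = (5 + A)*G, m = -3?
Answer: 8644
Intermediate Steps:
c(A, G) = G*(5 + A)
y(Z, k) = Z² (y(Z, k) = (-3 + 3) + Z*Z = 0 + Z² = Z²)
u(t, F) = F + t + (25 + 5*F)² (u(t, F) = (t + F) + (5*(5 + F))² = (F + t) + (25 + 5*F)² = F + t + (25 + 5*F)²)
(u(33, 12) + 1017) + 357 = ((12 + 33 + 25*(5 + 12)²) + 1017) + 357 = ((12 + 33 + 25*17²) + 1017) + 357 = ((12 + 33 + 25*289) + 1017) + 357 = ((12 + 33 + 7225) + 1017) + 357 = (7270 + 1017) + 357 = 8287 + 357 = 8644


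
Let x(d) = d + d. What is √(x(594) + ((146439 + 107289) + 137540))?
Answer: 2*√98114 ≈ 626.46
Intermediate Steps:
x(d) = 2*d
√(x(594) + ((146439 + 107289) + 137540)) = √(2*594 + ((146439 + 107289) + 137540)) = √(1188 + (253728 + 137540)) = √(1188 + 391268) = √392456 = 2*√98114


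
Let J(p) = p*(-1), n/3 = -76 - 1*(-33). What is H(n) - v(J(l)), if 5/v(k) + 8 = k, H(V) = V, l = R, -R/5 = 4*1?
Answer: -1553/12 ≈ -129.42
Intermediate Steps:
R = -20 ≈ -20.000
n = -129 (n = 3*(-76 - 1*(-33)) = 3*(-76 + 33) = 3*(-43) = -129)
l = -20
J(p) = -p
v(k) = 5/(-8 + k)
H(n) - v(J(l)) = -129 - 5/(-8 - 1*(-20)) = -129 - 5/(-8 + 20) = -129 - 5/12 = -1553/12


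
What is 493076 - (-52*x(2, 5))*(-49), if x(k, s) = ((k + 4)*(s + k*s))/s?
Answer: 447212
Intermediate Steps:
x(k, s) = (4 + k)*(s + k*s)/s (x(k, s) = ((4 + k)*(s + k*s))/s = (4 + k)*(s + k*s)/s)
493076 - (-52*x(2, 5))*(-49) = 493076 - (-52*(4 + 2² + 5*2))*(-49) = 493076 - (-52*(4 + 4 + 10))*(-49) = 493076 - (-52*18)*(-49) = 493076 - (-936)*(-49) = 493076 - 1*45864 = 493076 - 45864 = 447212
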